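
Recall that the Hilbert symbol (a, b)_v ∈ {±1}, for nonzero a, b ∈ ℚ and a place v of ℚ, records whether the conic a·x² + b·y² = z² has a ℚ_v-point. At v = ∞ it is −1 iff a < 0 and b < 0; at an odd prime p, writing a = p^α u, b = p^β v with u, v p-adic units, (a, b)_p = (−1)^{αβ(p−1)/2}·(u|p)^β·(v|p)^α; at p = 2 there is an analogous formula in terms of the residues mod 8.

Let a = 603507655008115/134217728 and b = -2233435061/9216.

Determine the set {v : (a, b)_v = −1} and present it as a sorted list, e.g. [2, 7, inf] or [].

[11, 13]

Mod squares: a ≡ 1430, b ≡ -221. Check v ∈ {∞, 2, 3, 5, 11, 13, 17}.
v=∞: 1430 > 0 and -221 < 0  ⇒  (a,b)_∞ = +1.
v=3: a=3^0·(≡2), b=3^-2·(≡1) mod 3; (2|3)=-1, (1|3)=+1; (−1)^{0·-2·1}·(-1)^-2·(+1)^0 = +1.
v=17: a=17^8·(≡13), b=17^5·(≡4) mod 17; (13|17)=+1, (4|17)=+1; (−1)^{8·5·8}·(+1)^5·(+1)^8 = +1.
v=2: v_2(a)=-27, v_2(b)=-10; units ≡ 3, 3 (mod 8); ε·ε+αω+βω = 1·1+-27·1+-10·1 ≡ 0  ⇒  (a,b)_2 = +1.
v=13: a=13^1·(≡11), b=13^1·(≡1) mod 13; (11|13)=-1, (1|13)=+1; (−1)^{1·1·6}·(-1)^1·(+1)^1 = -1.
v=5: a=5^1·(≡1), b=5^0·(≡4) mod 5; (1|5)=+1, (4|5)=+1; (−1)^{1·0·2}·(+1)^0·(+1)^1 = +1.
v=11: a=11^3·(≡1), b=11^2·(≡10) mod 11; (1|11)=+1, (10|11)=-1; (−1)^{3·2·5}·(+1)^2·(-1)^3 = -1.
|Ram(1430, -221)| = 2, even; anisotropic at {11, 13}.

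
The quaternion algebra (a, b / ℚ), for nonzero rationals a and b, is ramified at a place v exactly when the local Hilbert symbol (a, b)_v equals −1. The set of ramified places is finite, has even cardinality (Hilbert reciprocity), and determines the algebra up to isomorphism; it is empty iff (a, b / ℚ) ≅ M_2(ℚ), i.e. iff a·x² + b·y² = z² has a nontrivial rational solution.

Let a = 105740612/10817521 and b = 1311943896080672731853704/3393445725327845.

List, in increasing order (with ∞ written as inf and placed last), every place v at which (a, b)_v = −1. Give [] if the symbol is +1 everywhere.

[5, 7]

(a, b) ≡ (17, 293930) mod (ℚ^×)²; places V = {2, 5, 7, 11, 13, 17, 19, 23, 29, 31, 37, 43, ∞}.
(a,b)_29: α=2, u≡12; β=4, v≡26 (mod 29); (12|29)=-1, (26|29)=-1; sign (−1)^0·-1^4·-1^2 = +1.
(a,b)_43: α=2, u≡35; β=4, v≡1 (mod 43); (35|43)=+1, (1|43)=+1; sign (−1)^0·+1^4·+1^2 = +1.
(a,b)_23: α=-2, u≡22; β=-4, v≡18 (mod 23); (22|23)=-1, (18|23)=+1; sign (−1)^0·-1^-4·+1^-2 = +1.
(a,b)_17: α=1, u≡15; β=1, v≡13 (mod 17); (15|17)=+1, (13|17)=+1; sign (−1)^0·+1^1·+1^1 = +1.
(a,b)_13: α=-2, u≡12; β=1, v≡4 (mod 13); (12|13)=+1, (4|13)=+1; sign (−1)^0·+1^1·+1^-2 = +1.
(a,b)_31: α=0, u≡12; β=2, v≡1 (mod 31); (12|31)=-1, (1|31)=+1; sign (−1)^0·-1^2·+1^0 = +1.
(a,b)_∞: sgn(17)=+, sgn(293930)=+, so +1.
(a,b)_2: α=2, β=3; u≡1, v≡5 (mod 8); ε(u)ε(v)=0·0, αω(v)=2·1, βω(u)=3·0; sum ≡ 0  ⇒  +1.
(a,b)_19: α=0, u≡16; β=1, v≡7 (mod 19); (16|19)=+1, (7|19)=+1; sign (−1)^0·+1^1·+1^0 = +1.
(a,b)_37: α=0, u≡24; β=-2, v≡35 (mod 37); (24|37)=-1, (35|37)=-1; sign (−1)^0·-1^-2·-1^0 = +1.
(a,b)_5: α=0, u≡2; β=-1, v≡1 (mod 5); (2|5)=-1, (1|5)=+1; sign (−1)^0·-1^-1·+1^0 = -1.
(a,b)_7: α=0, u≡5; β=5, v≡1 (mod 7); (5|7)=-1, (1|7)=+1; sign (−1)^0·-1^5·+1^0 = -1.
(a,b)_11: α=-2, u≡8; β=-6, v≡8 (mod 11); (8|11)=-1, (8|11)=-1; sign (−1)^0·-1^-6·-1^-2 = +1.
(17, 293930 / ℚ) ramifies at {5, 7}: a division algebra.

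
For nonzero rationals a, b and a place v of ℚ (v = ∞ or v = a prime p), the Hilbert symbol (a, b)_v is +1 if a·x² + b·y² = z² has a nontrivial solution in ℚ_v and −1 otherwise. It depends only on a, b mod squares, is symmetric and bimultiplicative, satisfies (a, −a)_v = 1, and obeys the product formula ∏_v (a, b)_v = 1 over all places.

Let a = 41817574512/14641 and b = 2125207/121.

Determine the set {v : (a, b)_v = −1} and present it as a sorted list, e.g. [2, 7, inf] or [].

[2, 7]

(a, b) ≡ (87, 7) mod (ℚ^×)²; places V = {2, 3, 7, 11, 19, 29, ∞}.
(a,b)_11: α=-4, u≡10; β=-2, v≡7 (mod 11); (10|11)=-1, (7|11)=-1; sign (−1)^0·-1^-2·-1^-4 = +1.
(a,b)_7: α=2, u≡5; β=1, v≡2 (mod 7); (5|7)=-1, (2|7)=+1; sign (−1)^0·-1^1·+1^2 = -1.
(a,b)_∞: sgn(87)=+, sgn(7)=+, so +1.
(a,b)_19: α=0, u≡4; β=2, v≡5 (mod 19); (4|19)=+1, (5|19)=+1; sign (−1)^0·+1^2·+1^0 = +1.
(a,b)_2: α=4, β=0; u≡7, v≡7 (mod 8); ε(u)ε(v)=1·1, αω(v)=4·0, βω(u)=0·0; sum ≡ 1  ⇒  -1.
(a,b)_29: α=3, u≡26; β=2, v≡24 (mod 29); (26|29)=-1, (24|29)=+1; sign (−1)^0·-1^2·+1^3 = +1.
(a,b)_3: α=7, u≡2; β=0, v≡1 (mod 3); (2|3)=-1, (1|3)=+1; sign (−1)^0·-1^0·+1^7 = +1.
(87, 7 / ℚ) ramifies at {2, 7}: a division algebra.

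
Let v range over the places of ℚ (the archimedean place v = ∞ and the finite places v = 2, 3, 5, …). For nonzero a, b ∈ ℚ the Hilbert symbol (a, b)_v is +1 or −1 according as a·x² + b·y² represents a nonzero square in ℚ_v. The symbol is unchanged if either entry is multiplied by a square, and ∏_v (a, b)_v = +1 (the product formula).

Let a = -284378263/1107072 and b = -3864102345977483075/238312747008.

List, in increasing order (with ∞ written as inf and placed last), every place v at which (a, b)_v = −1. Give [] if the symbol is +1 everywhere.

(a, b) ≡ (-494, -2261) mod (ℚ^×)²; places V = {2, 3, 5, 7, 13, 17, 19, 29, 31, 37, ∞}.
(a,b)_31: α=-2, u≡4; β=-4, v≡8 (mod 31); (4|31)=+1, (8|31)=+1; sign (−1)^0·+1^-4·+1^-2 = +1.
(a,b)_∞: sgn(-494)=−, sgn(-2261)=−, so -1.
(a,b)_17: α=0, u≡1; β=1, v≡7 (mod 17); (1|17)=+1, (7|17)=-1; sign (−1)^0·+1^1·-1^0 = +1.
(a,b)_5: α=0, u≡1; β=2, v≡4 (mod 5); (1|5)=+1, (4|5)=+1; sign (−1)^0·+1^2·+1^0 = +1.
(a,b)_29: α=2, u≡1; β=4, v≡20 (mod 29); (1|29)=+1, (20|29)=+1; sign (−1)^0·+1^4·+1^2 = +1.
(a,b)_37: α=2, u≡24; β=4, v≡33 (mod 37); (24|37)=-1, (33|37)=+1; sign (−1)^0·-1^4·+1^2 = +1.
(a,b)_19: α=1, u≡8; β=3, v≡12 (mod 19); (8|19)=-1, (12|19)=-1; sign (−1)^1·-1^3·-1^1 = -1.
(a,b)_2: α=-7, β=-12; u≡1, v≡3 (mod 8); ε(u)ε(v)=0·1, αω(v)=-7·1, βω(u)=-12·0; sum ≡ 1  ⇒  -1.
(a,b)_13: α=1, u≡1; β=0, v≡12 (mod 13); (1|13)=+1, (12|13)=+1; sign (−1)^0·+1^0·+1^1 = +1.
(a,b)_3: α=-2, u≡1; β=-2, v≡1 (mod 3); (1|3)=+1, (1|3)=+1; sign (−1)^0·+1^-2·+1^-2 = +1.
(a,b)_7: α=0, u≡6; β=-1, v≡3 (mod 7); (6|7)=-1, (3|7)=-1; sign (−1)^0·-1^-1·-1^0 = -1.
|Ram(-494, -2261)| = 4, even; anisotropic at {2, 7, 19, ∞}.

[2, 7, 19, inf]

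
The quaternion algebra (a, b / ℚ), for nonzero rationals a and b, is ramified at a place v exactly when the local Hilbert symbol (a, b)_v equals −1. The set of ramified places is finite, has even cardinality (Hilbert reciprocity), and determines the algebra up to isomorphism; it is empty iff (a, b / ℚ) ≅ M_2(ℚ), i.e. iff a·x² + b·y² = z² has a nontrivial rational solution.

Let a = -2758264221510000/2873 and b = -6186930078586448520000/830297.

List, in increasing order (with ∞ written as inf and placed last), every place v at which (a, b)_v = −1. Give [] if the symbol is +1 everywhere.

Mod squares: a ≡ -3478727, b ≡ -929101. Check v ∈ {∞, 2, 3, 5, 7, 13, 17, 23, 31, 41, 43}.
v=17: a=17^-1·(≡13), b=17^-3·(≡1) mod 17; (13|17)=+1, (1|17)=+1; (−1)^{-1·-3·8}·(+1)^-3·(+1)^-1 = +1.
v=5: a=5^4·(≡3), b=5^4·(≡4) mod 5; (3|5)=-1, (4|5)=+1; (−1)^{4·4·2}·(-1)^4·(+1)^4 = +1.
v=13: a=13^-2·(≡11), b=13^-2·(≡9) mod 13; (11|13)=-1, (9|13)=+1; (−1)^{-2·-2·6}·(-1)^-2·(+1)^-2 = +1.
v=2: v_2(a)=4, v_2(b)=6; units ≡ 1, 3 (mod 8); ε·ε+αω+βω = 0·1+4·1+6·0 ≡ 0  ⇒  (a,b)_2 = +1.
v=41: a=41^1·(≡36), b=41^1·(≡22) mod 41; (36|41)=+1, (22|41)=-1; (−1)^{1·1·20}·(+1)^1·(-1)^1 = -1.
v=43: a=43^2·(≡36), b=43^3·(≡28) mod 43; (36|43)=+1, (28|43)=-1; (−1)^{2·3·21}·(+1)^3·(-1)^2 = +1.
v=3: a=3^6·(≡1), b=3^10·(≡2) mod 3; (1|3)=+1, (2|3)=-1; (−1)^{6·10·1}·(+1)^10·(-1)^6 = +1.
v=∞: -3478727 < 0 and -929101 < 0  ⇒  (a,b)_∞ = -1.
v=23: a=23^1·(≡14), b=23^2·(≡22) mod 23; (14|23)=-1, (22|23)=-1; (−1)^{1·2·11}·(-1)^2·(-1)^1 = -1.
v=31: a=31^1·(≡26), b=31^1·(≡23) mod 31; (26|31)=-1, (23|31)=-1; (−1)^{1·1·15}·(-1)^1·(-1)^1 = -1.
v=7: a=7^1·(≡1), b=7^2·(≡2) mod 7; (1|7)=+1, (2|7)=+1; (−1)^{1·2·3}·(+1)^2·(+1)^1 = +1.
|Ram(-3478727, -929101)| = 4, even; anisotropic at {23, 31, 41, ∞}.

[23, 31, 41, inf]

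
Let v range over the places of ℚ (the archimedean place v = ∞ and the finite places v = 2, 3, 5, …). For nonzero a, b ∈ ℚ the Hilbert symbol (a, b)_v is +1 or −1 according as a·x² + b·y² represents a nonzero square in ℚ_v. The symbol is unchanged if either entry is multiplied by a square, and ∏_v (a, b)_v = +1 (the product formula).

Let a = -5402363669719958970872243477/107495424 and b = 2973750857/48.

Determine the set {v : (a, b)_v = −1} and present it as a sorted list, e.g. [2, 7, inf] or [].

[2, 11, 19, 29]

(a, b) ≡ (-103037, 504339) mod (ℚ^×)²; places V = {2, 3, 7, 11, 17, 19, 29, 31, ∞}.
(a,b)_17: α=3, u≡1; β=1, v≡15 (mod 17); (1|17)=+1, (15|17)=+1; sign (−1)^0·+1^1·+1^3 = +1.
(a,b)_∞: sgn(-103037)=−, sgn(504339)=+, so +1.
(a,b)_29: α=3, u≡27; β=1, v≡20 (mod 29); (27|29)=-1, (20|29)=+1; sign (−1)^0·-1^1·+1^3 = -1.
(a,b)_2: α=-14, β=-4; u≡3, v≡3 (mod 8); ε(u)ε(v)=1·1, αω(v)=-14·1, βω(u)=-4·1; sum ≡ 1  ⇒  -1.
(a,b)_7: α=6, u≡5; β=2, v≡3 (mod 7); (5|7)=-1, (3|7)=-1; sign (−1)^0·-1^2·-1^6 = +1.
(a,b)_3: α=-8, u≡1; β=-1, v≡2 (mod 3); (1|3)=+1, (2|3)=-1; sign (−1)^0·+1^-1·-1^-8 = +1.
(a,b)_19: α=5, u≡9; β=2, v≡3 (mod 19); (9|19)=+1, (3|19)=-1; sign (−1)^0·+1^2·-1^5 = -1.
(a,b)_11: α=5, u≡5; β=1, v≡1 (mod 11); (5|11)=+1, (1|11)=+1; sign (−1)^1·+1^1·+1^5 = -1.
(a,b)_31: α=2, u≡14; β=1, v≡16 (mod 31); (14|31)=+1, (16|31)=+1; sign (−1)^0·+1^1·+1^2 = +1.
(-103037, 504339 / ℚ) ramifies at {2, 11, 19, 29}: a division algebra.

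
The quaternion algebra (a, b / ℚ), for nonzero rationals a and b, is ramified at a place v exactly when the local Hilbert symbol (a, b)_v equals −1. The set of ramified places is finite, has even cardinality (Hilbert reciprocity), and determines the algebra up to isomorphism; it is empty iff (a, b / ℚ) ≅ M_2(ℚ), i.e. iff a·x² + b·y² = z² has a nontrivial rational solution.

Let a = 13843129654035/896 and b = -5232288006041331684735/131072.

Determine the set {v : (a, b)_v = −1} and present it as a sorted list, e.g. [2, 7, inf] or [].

Mod squares: a ≡ 316110410, b ≡ -152830. Check v ∈ {∞, 2, 3, 5, 7, 11, 13, 17, 19, 29, 31, 41}.
v=29: a=29^2·(≡7), b=29^3·(≡8) mod 29; (7|29)=+1, (8|29)=-1; (−1)^{2·3·14}·(+1)^3·(-1)^2 = +1.
v=13: a=13^0·(≡7), b=13^2·(≡11) mod 13; (7|13)=-1, (11|13)=-1; (−1)^{0·2·6}·(-1)^2·(-1)^0 = +1.
v=17: a=17^1·(≡3), b=17^1·(≡6) mod 17; (3|17)=-1, (6|17)=-1; (−1)^{1·1·8}·(-1)^1·(-1)^1 = +1.
v=19: a=19^1·(≡8), b=19^2·(≡6) mod 19; (8|19)=-1, (6|19)=+1; (−1)^{1·2·9}·(-1)^2·(+1)^1 = +1.
v=7: a=7^-1·(≡5), b=7^0·(≡2) mod 7; (5|7)=-1, (2|7)=+1; (−1)^{-1·0·3}·(-1)^0·(+1)^-1 = +1.
v=3: a=3^6·(≡2), b=3^8·(≡2) mod 3; (2|3)=-1, (2|3)=-1; (−1)^{6·8·1}·(-1)^8·(-1)^6 = +1.
v=41: a=41^1·(≡33), b=41^2·(≡10) mod 41; (33|41)=+1, (10|41)=+1; (−1)^{1·2·20}·(+1)^2·(+1)^1 = +1.
v=31: a=31^1·(≡28), b=31^1·(≡24) mod 31; (28|31)=+1, (24|31)=-1; (−1)^{1·1·15}·(+1)^1·(-1)^1 = +1.
v=2: v_2(a)=-7, v_2(b)=-17; units ≡ 5, 1 (mod 8); ε·ε+αω+βω = 0·0+-7·0+-17·1 ≡ 1  ⇒  (a,b)_2 = -1.
v=11: a=11^1·(≡8), b=11^2·(≡9) mod 11; (8|11)=-1, (9|11)=+1; (−1)^{1·2·5}·(-1)^2·(+1)^1 = +1.
v=5: a=5^1·(≡2), b=5^1·(≡4) mod 5; (2|5)=-1, (4|5)=+1; (−1)^{1·1·2}·(-1)^1·(+1)^1 = -1.
v=∞: 316110410 > 0 and -152830 < 0  ⇒  (a,b)_∞ = +1.
|Ram(316110410, -152830)| = 2, even; anisotropic at {2, 5}.

[2, 5]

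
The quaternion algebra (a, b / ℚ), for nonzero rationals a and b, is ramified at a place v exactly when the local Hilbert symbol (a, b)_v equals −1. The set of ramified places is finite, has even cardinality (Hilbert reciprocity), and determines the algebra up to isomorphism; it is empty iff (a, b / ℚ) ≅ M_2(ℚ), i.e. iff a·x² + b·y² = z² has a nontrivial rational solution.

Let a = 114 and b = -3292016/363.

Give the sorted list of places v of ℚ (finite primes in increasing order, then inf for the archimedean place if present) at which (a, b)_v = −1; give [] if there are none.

[2, 17]

(a, b) ≡ (114, -12597) mod (ℚ^×)²; places V = {2, 3, 7, 11, 13, 17, 19, ∞}.
(a,b)_11: α=0, u≡4; β=-2, v≡3 (mod 11); (4|11)=+1, (3|11)=+1; sign (−1)^0·+1^-2·+1^0 = +1.
(a,b)_17: α=0, u≡12; β=1, v≡14 (mod 17); (12|17)=-1, (14|17)=-1; sign (−1)^0·-1^1·-1^0 = -1.
(a,b)_∞: sgn(114)=+, sgn(-12597)=−, so +1.
(a,b)_3: α=1, u≡2; β=-1, v≡1 (mod 3); (2|3)=-1, (1|3)=+1; sign (−1)^1·-1^-1·+1^1 = +1.
(a,b)_13: α=0, u≡10; β=1, v≡5 (mod 13); (10|13)=+1, (5|13)=-1; sign (−1)^0·+1^1·-1^0 = +1.
(a,b)_7: α=0, u≡2; β=2, v≡5 (mod 7); (2|7)=+1, (5|7)=-1; sign (−1)^0·+1^2·-1^0 = +1.
(a,b)_19: α=1, u≡6; β=1, v≡8 (mod 19); (6|19)=+1, (8|19)=-1; sign (−1)^1·+1^1·-1^1 = +1.
(a,b)_2: α=1, β=4; u≡1, v≡3 (mod 8); ε(u)ε(v)=0·1, αω(v)=1·1, βω(u)=4·0; sum ≡ 1  ⇒  -1.
(114, -12597 / ℚ) ramifies at {2, 17}: a division algebra.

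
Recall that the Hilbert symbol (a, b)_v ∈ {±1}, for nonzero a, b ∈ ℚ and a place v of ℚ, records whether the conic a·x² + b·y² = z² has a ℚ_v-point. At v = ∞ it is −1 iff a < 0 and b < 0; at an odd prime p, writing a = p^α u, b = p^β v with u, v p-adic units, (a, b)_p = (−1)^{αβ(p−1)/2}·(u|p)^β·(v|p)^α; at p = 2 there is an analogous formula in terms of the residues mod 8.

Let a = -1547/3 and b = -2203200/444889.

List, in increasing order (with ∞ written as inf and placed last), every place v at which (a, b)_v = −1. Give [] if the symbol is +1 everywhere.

[2, inf]

(a, b) ≡ (-4641, -17) mod (ℚ^×)²; places V = {2, 3, 5, 7, 13, 17, 23, 29, ∞}.
(a,b)_13: α=1, u≡8; β=0, v≡9 (mod 13); (8|13)=-1, (9|13)=+1; sign (−1)^0·-1^0·+1^1 = +1.
(a,b)_∞: sgn(-4641)=−, sgn(-17)=−, so -1.
(a,b)_2: α=0, β=6; u≡7, v≡7 (mod 8); ε(u)ε(v)=1·1, αω(v)=0·0, βω(u)=6·0; sum ≡ 1  ⇒  -1.
(a,b)_29: α=0, u≡16; β=-2, v≡19 (mod 29); (16|29)=+1, (19|29)=-1; sign (−1)^0·+1^-2·-1^0 = +1.
(a,b)_23: α=0, u≡21; β=-2, v≡3 (mod 23); (21|23)=-1, (3|23)=+1; sign (−1)^0·-1^-2·+1^0 = +1.
(a,b)_3: α=-1, u≡1; β=4, v≡1 (mod 3); (1|3)=+1, (1|3)=+1; sign (−1)^0·+1^4·+1^-1 = +1.
(a,b)_5: α=0, u≡1; β=2, v≡3 (mod 5); (1|5)=+1, (3|5)=-1; sign (−1)^0·+1^2·-1^0 = +1.
(a,b)_17: α=1, u≡15; β=1, v≡9 (mod 17); (15|17)=+1, (9|17)=+1; sign (−1)^0·+1^1·+1^1 = +1.
(a,b)_7: α=1, u≡1; β=0, v≡2 (mod 7); (1|7)=+1, (2|7)=+1; sign (−1)^0·+1^0·+1^1 = +1.
(-4641, -17 / ℚ) ramifies at {2, ∞}: a division algebra.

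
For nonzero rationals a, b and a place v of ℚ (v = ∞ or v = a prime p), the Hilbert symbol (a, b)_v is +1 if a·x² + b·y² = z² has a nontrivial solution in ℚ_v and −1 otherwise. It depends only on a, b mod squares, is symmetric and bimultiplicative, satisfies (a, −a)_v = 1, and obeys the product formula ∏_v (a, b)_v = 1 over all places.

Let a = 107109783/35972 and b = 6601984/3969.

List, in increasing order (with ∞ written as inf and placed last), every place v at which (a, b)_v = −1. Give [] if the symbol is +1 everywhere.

(a, b) ≡ (6919, 25789) mod (ℚ^×)²; places V = {2, 3, 7, 11, 17, 19, 23, 37, 41, ∞}.
(a,b)_∞: sgn(6919)=+, sgn(25789)=+, so +1.
(a,b)_2: α=-2, β=8; u≡7, v≡5 (mod 8); ε(u)ε(v)=1·0, αω(v)=-2·1, βω(u)=8·0; sum ≡ 0  ⇒  +1.
(a,b)_37: α=1, u≡2; β=1, v≡24 (mod 37); (2|37)=-1, (24|37)=-1; sign (−1)^0·-1^1·-1^1 = +1.
(a,b)_3: α=6, u≡1; β=-4, v≡1 (mod 3); (1|3)=+1, (1|3)=+1; sign (−1)^0·+1^-4·+1^6 = +1.
(a,b)_11: α=1, u≡10; β=0, v≡9 (mod 11); (10|11)=-1, (9|11)=+1; sign (−1)^0·-1^0·+1^1 = +1.
(a,b)_17: α=-1, u≡1; β=1, v≡9 (mod 17); (1|17)=+1, (9|17)=+1; sign (−1)^0·+1^1·+1^-1 = +1.
(a,b)_7: α=0, u≡3; β=-2, v≡1 (mod 7); (3|7)=-1, (1|7)=+1; sign (−1)^0·-1^-2·+1^0 = +1.
(a,b)_41: α=0, u≡2; β=1, v≡3 (mod 41); (2|41)=+1, (3|41)=-1; sign (−1)^0·+1^1·-1^0 = +1.
(a,b)_19: α=2, u≡15; β=0, v≡11 (mod 19); (15|19)=-1, (11|19)=+1; sign (−1)^0·-1^0·+1^2 = +1.
(a,b)_23: α=-2, u≡21; β=0, v≡12 (mod 23); (21|23)=-1, (12|23)=+1; sign (−1)^0·-1^0·+1^-2 = +1.
Ram(a, b) = ∅: the form 6919·x² + 25789·y² − z² is isotropic over every ℚ_v, so by Hasse–Minkowski it is isotropic over ℚ.

[]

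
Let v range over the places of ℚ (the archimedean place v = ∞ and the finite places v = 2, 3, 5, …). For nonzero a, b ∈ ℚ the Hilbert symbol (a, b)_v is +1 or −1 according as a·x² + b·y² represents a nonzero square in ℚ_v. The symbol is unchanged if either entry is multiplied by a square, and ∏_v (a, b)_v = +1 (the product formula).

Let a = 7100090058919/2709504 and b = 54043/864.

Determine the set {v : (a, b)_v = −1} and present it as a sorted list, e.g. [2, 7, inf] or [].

[2, 3]

Mod squares: a ≡ 14586, b ≡ 1122. Check v ∈ {∞, 2, 3, 7, 11, 13, 17}.
v=2: v_2(a)=-11, v_2(b)=-5; units ≡ 5, 1 (mod 8); ε·ε+αω+βω = 0·0+-11·0+-5·1 ≡ 1  ⇒  (a,b)_2 = -1.
v=17: a=17^7·(≡15), b=17^3·(≡2) mod 17; (15|17)=+1, (2|17)=+1; (−1)^{7·3·8}·(+1)^3·(+1)^7 = +1.
v=7: a=7^-2·(≡6), b=7^0·(≡1) mod 7; (6|7)=-1, (1|7)=+1; (−1)^{-2·0·3}·(-1)^0·(+1)^-2 = +1.
v=3: a=3^-3·(≡2), b=3^-3·(≡2) mod 3; (2|3)=-1, (2|3)=-1; (−1)^{-3·-3·1}·(-1)^-3·(-1)^-3 = -1.
v=13: a=13^1·(≡4), b=13^0·(≡9) mod 13; (4|13)=+1, (9|13)=+1; (−1)^{1·0·6}·(+1)^0·(+1)^1 = +1.
v=∞: 14586 > 0 and 1122 > 0  ⇒  (a,b)_∞ = +1.
v=11: a=11^3·(≡10), b=11^1·(≡3) mod 11; (10|11)=-1, (3|11)=+1; (−1)^{3·1·5}·(-1)^1·(+1)^3 = +1.
Ram(14586, 1122) = {2, 3}; no ℚ_2-point on the conic.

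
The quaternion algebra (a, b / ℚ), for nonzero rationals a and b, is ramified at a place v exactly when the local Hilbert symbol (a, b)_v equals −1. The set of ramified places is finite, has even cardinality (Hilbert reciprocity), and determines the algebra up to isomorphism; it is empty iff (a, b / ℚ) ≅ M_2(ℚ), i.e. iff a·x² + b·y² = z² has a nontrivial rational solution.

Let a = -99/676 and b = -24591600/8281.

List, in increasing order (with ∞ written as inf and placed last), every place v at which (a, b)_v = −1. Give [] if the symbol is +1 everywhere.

Mod squares: a ≡ -11, b ≡ -759. Check v ∈ {∞, 2, 3, 5, 7, 11, 13, 23}.
v=5: a=5^0·(≡1), b=5^2·(≡1) mod 5; (1|5)=+1, (1|5)=+1; (−1)^{0·2·2}·(+1)^2·(+1)^0 = +1.
v=7: a=7^0·(≡5), b=7^-2·(≡2) mod 7; (5|7)=-1, (2|7)=+1; (−1)^{0·-2·3}·(-1)^-2·(+1)^0 = +1.
v=2: v_2(a)=-2, v_2(b)=4; units ≡ 5, 1 (mod 8); ε·ε+αω+βω = 0·0+-2·0+4·1 ≡ 0  ⇒  (a,b)_2 = +1.
v=11: a=11^1·(≡7), b=11^1·(≡2) mod 11; (7|11)=-1, (2|11)=-1; (−1)^{1·1·5}·(-1)^1·(-1)^1 = -1.
v=13: a=13^-2·(≡11), b=13^-2·(≡11) mod 13; (11|13)=-1, (11|13)=-1; (−1)^{-2·-2·6}·(-1)^-2·(-1)^-2 = +1.
v=3: a=3^2·(≡1), b=3^5·(≡2) mod 3; (1|3)=+1, (2|3)=-1; (−1)^{2·5·1}·(+1)^5·(-1)^2 = +1.
v=23: a=23^0·(≡12), b=23^1·(≡1) mod 23; (12|23)=+1, (1|23)=+1; (−1)^{0·1·11}·(+1)^1·(+1)^0 = +1.
v=∞: -11 < 0 and -759 < 0  ⇒  (a,b)_∞ = -1.
(-11, -759 / ℚ) ramifies at {11, ∞}: a division algebra.

[11, inf]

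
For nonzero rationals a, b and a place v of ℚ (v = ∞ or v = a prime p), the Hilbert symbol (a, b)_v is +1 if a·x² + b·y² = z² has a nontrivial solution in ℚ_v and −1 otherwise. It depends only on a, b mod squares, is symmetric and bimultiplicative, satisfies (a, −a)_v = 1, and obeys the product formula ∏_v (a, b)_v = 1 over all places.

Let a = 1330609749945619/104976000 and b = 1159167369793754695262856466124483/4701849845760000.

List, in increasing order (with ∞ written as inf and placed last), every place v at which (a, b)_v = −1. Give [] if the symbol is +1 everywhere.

[5, 13]

(a, b) ≡ (1217710, 42978) mod (ℚ^×)²; places V = {2, 3, 5, 11, 13, 17, 19, 29, 43, ∞}.
(a,b)_3: α=-8, u≡1; β=-15, v≡1 (mod 3); (1|3)=+1, (1|3)=+1; sign (−1)^0·+1^-15·+1^-8 = +1.
(a,b)_13: α=3, u≡8; β=9, v≡3 (mod 13); (8|13)=-1, (3|13)=+1; sign (−1)^0·-1^9·+1^3 = -1.
(a,b)_43: α=2, u≡23; β=2, v≡14 (mod 43); (23|43)=+1, (14|43)=+1; sign (−1)^0·+1^2·+1^2 = +1.
(a,b)_11: α=2, u≡7; β=4, v≡3 (mod 11); (7|11)=-1, (3|11)=+1; sign (−1)^0·-1^4·+1^2 = +1.
(a,b)_∞: sgn(1217710)=+, sgn(42978)=+, so +1.
(a,b)_17: α=3, u≡1; β=6, v≡16 (mod 17); (1|17)=+1, (16|17)=+1; sign (−1)^0·+1^6·+1^3 = +1.
(a,b)_29: α=1, u≡3; β=3, v≡12 (mod 29); (3|29)=-1, (12|29)=-1; sign (−1)^0·-1^3·-1^1 = +1.
(a,b)_5: α=-3, u≡3; β=-4, v≡3 (mod 5); (3|5)=-1, (3|5)=-1; sign (−1)^0·-1^-4·-1^-3 = -1.
(a,b)_19: α=1, u≡3; β=3, v≡11 (mod 19); (3|19)=-1, (11|19)=+1; sign (−1)^1·-1^3·+1^1 = +1.
(a,b)_2: α=-7, β=-19; u≡7, v≡1 (mod 8); ε(u)ε(v)=1·0, αω(v)=-7·0, βω(u)=-19·0; sum ≡ 0  ⇒  +1.
|Ram(1217710, 42978)| = 2, even; anisotropic at {5, 13}.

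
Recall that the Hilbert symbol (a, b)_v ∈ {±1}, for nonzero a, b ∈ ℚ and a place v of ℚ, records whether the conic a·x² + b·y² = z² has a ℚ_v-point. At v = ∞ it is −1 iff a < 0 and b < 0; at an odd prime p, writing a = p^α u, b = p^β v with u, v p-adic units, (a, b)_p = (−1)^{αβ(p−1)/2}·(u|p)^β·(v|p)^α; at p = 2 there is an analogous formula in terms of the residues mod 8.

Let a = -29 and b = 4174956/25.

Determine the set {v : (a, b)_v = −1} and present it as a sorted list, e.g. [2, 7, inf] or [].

Mod squares: a ≡ -29, b ≡ 115971. Check v ∈ {∞, 2, 3, 5, 29, 31, 43}.
v=31: a=31^0·(≡2), b=31^1·(≡29) mod 31; (2|31)=+1, (29|31)=-1; (−1)^{0·1·15}·(+1)^1·(-1)^0 = +1.
v=5: a=5^0·(≡1), b=5^-2·(≡1) mod 5; (1|5)=+1, (1|5)=+1; (−1)^{0·-2·2}·(+1)^-2·(+1)^0 = +1.
v=2: v_2(a)=0, v_2(b)=2; units ≡ 3, 3 (mod 8); ε·ε+αω+βω = 1·1+0·1+2·1 ≡ 1  ⇒  (a,b)_2 = -1.
v=29: a=29^1·(≡28), b=29^1·(≡27) mod 29; (28|29)=+1, (27|29)=-1; (−1)^{1·1·14}·(+1)^1·(-1)^1 = -1.
v=3: a=3^0·(≡1), b=3^3·(≡2) mod 3; (1|3)=+1, (2|3)=-1; (−1)^{0·3·1}·(+1)^3·(-1)^0 = +1.
v=43: a=43^0·(≡14), b=43^1·(≡24) mod 43; (14|43)=+1, (24|43)=+1; (−1)^{0·1·21}·(+1)^1·(+1)^0 = +1.
v=∞: -29 < 0 and 115971 > 0  ⇒  (a,b)_∞ = +1.
(-29, 115971 / ℚ) ramifies at {2, 29}: a division algebra.

[2, 29]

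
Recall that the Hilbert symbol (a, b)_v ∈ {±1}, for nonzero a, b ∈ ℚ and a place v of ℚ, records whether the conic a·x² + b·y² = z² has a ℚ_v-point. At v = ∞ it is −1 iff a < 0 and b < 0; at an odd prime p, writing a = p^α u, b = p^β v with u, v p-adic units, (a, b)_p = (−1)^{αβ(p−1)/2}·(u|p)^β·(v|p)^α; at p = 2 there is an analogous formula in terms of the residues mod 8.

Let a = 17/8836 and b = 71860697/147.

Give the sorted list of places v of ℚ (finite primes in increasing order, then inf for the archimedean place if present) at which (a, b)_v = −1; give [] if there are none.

Mod squares: a ≡ 17, b ≡ 224331. Check v ∈ {∞, 2, 3, 7, 17, 31, 37, 43, 47}.
v=17: a=17^1·(≡4), b=17^0·(≡9) mod 17; (4|17)=+1, (9|17)=+1; (−1)^{1·0·8}·(+1)^0·(+1)^1 = +1.
v=7: a=7^0·(≡5), b=7^-2·(≡2) mod 7; (5|7)=-1, (2|7)=+1; (−1)^{0·-2·3}·(-1)^-2·(+1)^0 = +1.
v=2: v_2(a)=-2, v_2(b)=0; units ≡ 1, 3 (mod 8); ε·ε+αω+βω = 0·1+-2·1+0·0 ≡ 0  ⇒  (a,b)_2 = +1.
v=47: a=47^-2·(≡16), b=47^1·(≡46) mod 47; (16|47)=+1, (46|47)=-1; (−1)^{-2·1·23}·(+1)^1·(-1)^-2 = +1.
v=3: a=3^0·(≡2), b=3^-1·(≡2) mod 3; (2|3)=-1, (2|3)=-1; (−1)^{0·-1·1}·(-1)^-1·(-1)^0 = -1.
v=∞: 17 > 0 and 224331 > 0  ⇒  (a,b)_∞ = +1.
v=37: a=37^0·(≡24), b=37^1·(≡23) mod 37; (24|37)=-1, (23|37)=-1; (−1)^{0·1·18}·(-1)^1·(-1)^0 = -1.
v=43: a=43^0·(≡9), b=43^1·(≡23) mod 43; (9|43)=+1, (23|43)=+1; (−1)^{0·1·21}·(+1)^1·(+1)^0 = +1.
v=31: a=31^0·(≡17), b=31^2·(≡11) mod 31; (17|31)=-1, (11|31)=-1; (−1)^{0·2·15}·(-1)^2·(-1)^0 = +1.
(17, 224331 / ℚ) ramifies at {3, 37}: a division algebra.

[3, 37]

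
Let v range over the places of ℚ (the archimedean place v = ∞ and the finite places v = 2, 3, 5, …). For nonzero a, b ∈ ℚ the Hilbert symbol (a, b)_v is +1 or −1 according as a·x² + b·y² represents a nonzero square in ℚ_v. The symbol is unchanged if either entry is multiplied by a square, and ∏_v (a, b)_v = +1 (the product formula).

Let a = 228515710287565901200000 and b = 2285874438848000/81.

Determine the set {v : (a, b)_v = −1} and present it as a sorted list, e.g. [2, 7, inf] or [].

Mod squares: a ≡ 22330, b ≡ 71630. Check v ∈ {∞, 2, 3, 5, 7, 11, 13, 19, 29}.
v=29: a=29^5·(≡4), b=29^3·(≡25) mod 29; (4|29)=+1, (25|29)=+1; (−1)^{5·3·14}·(+1)^3·(+1)^5 = +1.
v=7: a=7^3·(≡3), b=7^2·(≡6) mod 7; (3|7)=-1, (6|7)=-1; (−1)^{3·2·3}·(-1)^2·(-1)^3 = -1.
v=19: a=19^2·(≡4), b=19^1·(≡14) mod 19; (4|19)=+1, (14|19)=-1; (−1)^{2·1·9}·(+1)^1·(-1)^2 = +1.
v=3: a=3^0·(≡1), b=3^-4·(≡2) mod 3; (1|3)=+1, (2|3)=-1; (−1)^{0·-4·1}·(+1)^-4·(-1)^0 = +1.
v=13: a=13^2·(≡3), b=13^1·(≡2) mod 13; (3|13)=+1, (2|13)=-1; (−1)^{2·1·6}·(+1)^1·(-1)^2 = +1.
v=11: a=11^3·(≡2), b=11^2·(≡3) mod 11; (2|11)=-1, (3|11)=+1; (−1)^{3·2·5}·(-1)^2·(+1)^3 = +1.
v=∞: 22330 > 0 and 71630 > 0  ⇒  (a,b)_∞ = +1.
v=5: a=5^5·(≡4), b=5^3·(≡4) mod 5; (4|5)=+1, (4|5)=+1; (−1)^{5·3·2}·(+1)^3·(+1)^5 = +1.
v=2: v_2(a)=7, v_2(b)=9; units ≡ 5, 7 (mod 8); ε·ε+αω+βω = 0·1+7·0+9·1 ≡ 1  ⇒  (a,b)_2 = -1.
|Ram(22330, 71630)| = 2, even; anisotropic at {2, 7}.

[2, 7]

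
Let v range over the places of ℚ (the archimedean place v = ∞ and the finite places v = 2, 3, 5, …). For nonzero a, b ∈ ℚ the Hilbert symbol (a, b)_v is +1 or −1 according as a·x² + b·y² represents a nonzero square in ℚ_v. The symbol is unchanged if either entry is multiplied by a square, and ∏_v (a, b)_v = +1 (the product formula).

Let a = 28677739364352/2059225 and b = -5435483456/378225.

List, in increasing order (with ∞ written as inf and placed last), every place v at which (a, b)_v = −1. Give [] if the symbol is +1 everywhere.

Mod squares: a ≡ 11687, b ≡ -502541. Check v ∈ {∞, 2, 3, 5, 7, 13, 29, 31, 41, 43}.
v=2: v_2(a)=14, v_2(b)=6; units ≡ 7, 3 (mod 8); ε·ε+αω+βω = 1·1+14·1+6·0 ≡ 1  ⇒  (a,b)_2 = -1.
v=43: a=43^2·(≡42), b=43^1·(≡17) mod 43; (42|43)=-1, (17|43)=+1; (−1)^{2·1·21}·(-1)^1·(+1)^2 = -1.
v=41: a=41^-2·(≡40), b=41^-2·(≡18) mod 41; (40|41)=+1, (18|41)=+1; (−1)^{-2·-2·20}·(+1)^-2·(+1)^-2 = +1.
v=13: a=13^1·(≡6), b=13^3·(≡7) mod 13; (6|13)=-1, (7|13)=-1; (−1)^{1·3·6}·(-1)^3·(-1)^1 = +1.
v=∞: 11687 > 0 and -502541 < 0  ⇒  (a,b)_∞ = +1.
v=5: a=5^-2·(≡3), b=5^-2·(≡1) mod 5; (3|5)=-1, (1|5)=+1; (−1)^{-2·-2·2}·(-1)^-2·(+1)^-2 = +1.
v=31: a=31^1·(≡19), b=31^1·(≡1) mod 31; (19|31)=+1, (1|31)=+1; (−1)^{1·1·15}·(+1)^1·(+1)^1 = -1.
v=7: a=7^-2·(≡2), b=7^0·(≡3) mod 7; (2|7)=+1, (3|7)=-1; (−1)^{-2·0·3}·(+1)^0·(-1)^-2 = +1.
v=3: a=3^4·(≡2), b=3^-2·(≡1) mod 3; (2|3)=-1, (1|3)=+1; (−1)^{4·-2·1}·(-1)^-2·(+1)^4 = +1.
v=29: a=29^1·(≡11), b=29^1·(≡23) mod 29; (11|29)=-1, (23|29)=+1; (−1)^{1·1·14}·(-1)^1·(+1)^1 = -1.
|Ram(11687, -502541)| = 4, even; anisotropic at {2, 29, 31, 43}.

[2, 29, 31, 43]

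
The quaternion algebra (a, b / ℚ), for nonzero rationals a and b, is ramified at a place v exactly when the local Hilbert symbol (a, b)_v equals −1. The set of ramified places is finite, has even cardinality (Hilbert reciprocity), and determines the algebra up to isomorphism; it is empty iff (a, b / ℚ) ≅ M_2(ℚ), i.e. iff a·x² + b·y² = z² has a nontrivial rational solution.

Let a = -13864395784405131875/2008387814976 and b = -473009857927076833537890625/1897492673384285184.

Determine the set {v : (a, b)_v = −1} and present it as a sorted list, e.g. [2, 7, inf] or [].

Mod squares: a ≡ -899, b ≡ -290377. Check v ∈ {∞, 2, 3, 5, 7, 13, 17, 19, 29, 31}.
v=31: a=31^1·(≡14), b=31^1·(≡21) mod 31; (14|31)=+1, (21|31)=-1; (−1)^{1·1·15}·(+1)^1·(-1)^1 = +1.
v=3: a=3^-22·(≡1), b=3^-32·(≡2) mod 3; (1|3)=+1, (2|3)=-1; (−1)^{-22·-32·1}·(+1)^-32·(-1)^-22 = +1.
v=5: a=5^4·(≡4), b=5^8·(≡2) mod 5; (4|5)=+1, (2|5)=-1; (−1)^{4·8·2}·(+1)^8·(-1)^4 = +1.
v=∞: -899 < 0 and -290377 < 0  ⇒  (a,b)_∞ = -1.
v=29: a=29^1·(≡18), b=29^1·(≡15) mod 29; (18|29)=-1, (15|29)=-1; (−1)^{1·1·14}·(-1)^1·(-1)^1 = +1.
v=2: v_2(a)=-6, v_2(b)=-10; units ≡ 5, 7 (mod 8); ε·ε+αω+βω = 0·1+-6·0+-10·1 ≡ 0  ⇒  (a,b)_2 = +1.
v=7: a=7^2·(≡2), b=7^2·(≡4) mod 7; (2|7)=+1, (4|7)=+1; (−1)^{2·2·3}·(+1)^2·(+1)^2 = +1.
v=19: a=19^2·(≡2), b=19^3·(≡13) mod 19; (2|19)=-1, (13|19)=-1; (−1)^{2·3·9}·(-1)^3·(-1)^2 = -1.
v=17: a=17^2·(≡9), b=17^3·(≡8) mod 17; (9|17)=+1, (8|17)=+1; (−1)^{2·3·8}·(+1)^3·(+1)^2 = +1.
v=13: a=13^6·(≡5), b=13^8·(≡9) mod 13; (5|13)=-1, (9|13)=+1; (−1)^{6·8·6}·(-1)^8·(+1)^6 = +1.
Ram(-899, -290377) = {19, ∞}; no ℚ_19-point on the conic.

[19, inf]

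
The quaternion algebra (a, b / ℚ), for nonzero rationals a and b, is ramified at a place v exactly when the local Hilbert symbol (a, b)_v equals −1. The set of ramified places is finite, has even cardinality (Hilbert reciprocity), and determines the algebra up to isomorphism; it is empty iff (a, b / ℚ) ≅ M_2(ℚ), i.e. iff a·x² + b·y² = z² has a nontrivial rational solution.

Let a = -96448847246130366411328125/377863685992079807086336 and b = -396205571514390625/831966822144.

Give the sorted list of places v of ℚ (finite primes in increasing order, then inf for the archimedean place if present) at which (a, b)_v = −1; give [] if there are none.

Mod squares: a ≡ -14467, b ≡ -391. Check v ∈ {∞, 2, 3, 5, 7, 11, 13, 17, 19, 23, 29, 31, 37}.
v=13: a=13^2·(≡2), b=13^2·(≡4) mod 13; (2|13)=-1, (4|13)=+1; (−1)^{2·2·6}·(-1)^2·(+1)^2 = +1.
v=7: a=7^-4·(≡1), b=7^0·(≡2) mod 7; (1|7)=+1, (2|7)=+1; (−1)^{-4·0·3}·(+1)^0·(+1)^-4 = +1.
v=3: a=3^6·(≡2), b=3^-2·(≡2) mod 3; (2|3)=-1, (2|3)=-1; (−1)^{6·-2·1}·(-1)^-2·(-1)^6 = +1.
v=5: a=5^8·(≡2), b=5^6·(≡1) mod 5; (2|5)=-1, (1|5)=+1; (−1)^{8·6·2}·(-1)^6·(+1)^8 = +1.
v=11: a=11^-6·(≡5), b=11^0·(≡5) mod 11; (5|11)=+1, (5|11)=+1; (−1)^{-6·0·5}·(+1)^0·(+1)^-6 = +1.
v=29: a=29^2·(≡9), b=29^2·(≡17) mod 29; (9|29)=+1, (17|29)=-1; (−1)^{2·2·14}·(+1)^2·(-1)^2 = +1.
v=31: a=31^-6·(≡2), b=31^-4·(≡24) mod 31; (2|31)=+1, (24|31)=-1; (−1)^{-6·-4·15}·(+1)^-4·(-1)^-6 = +1.
v=23: a=23^-1·(≡22), b=23^-1·(≡3) mod 23; (22|23)=-1, (3|23)=+1; (−1)^{-1·-1·11}·(-1)^-1·(+1)^-1 = +1.
v=37: a=37^3·(≡10), b=37^2·(≡3) mod 37; (10|37)=+1, (3|37)=+1; (−1)^{3·2·18}·(+1)^2·(+1)^3 = +1.
v=2: v_2(a)=-8, v_2(b)=-8; units ≡ 5, 1 (mod 8); ε·ε+αω+βω = 0·0+-8·0+-8·1 ≡ 0  ⇒  (a,b)_2 = +1.
v=19: a=19^6·(≡9), b=19^4·(≡14) mod 19; (9|19)=+1, (14|19)=-1; (−1)^{6·4·9}·(+1)^4·(-1)^6 = +1.
v=∞: -14467 < 0 and -391 < 0  ⇒  (a,b)_∞ = -1.
v=17: a=17^-1·(≡13), b=17^-1·(≡12) mod 17; (13|17)=+1, (12|17)=-1; (−1)^{-1·-1·8}·(+1)^-1·(-1)^-1 = -1.
(-14467, -391 / ℚ) ramifies at {17, ∞}: a division algebra.

[17, inf]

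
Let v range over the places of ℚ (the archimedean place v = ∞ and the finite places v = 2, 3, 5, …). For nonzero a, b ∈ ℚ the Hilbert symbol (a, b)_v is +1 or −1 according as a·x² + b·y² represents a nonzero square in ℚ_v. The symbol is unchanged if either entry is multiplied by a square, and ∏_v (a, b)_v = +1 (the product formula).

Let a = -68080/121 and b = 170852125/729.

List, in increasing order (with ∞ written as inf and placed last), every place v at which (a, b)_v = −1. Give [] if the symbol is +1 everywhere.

[5, 17]

(a, b) ≡ (-4255, 6834085) mod (ℚ^×)²; places V = {2, 3, 5, 11, 17, 23, 37, 41, 53, ∞}.
(a,b)_17: α=0, u≡11; β=1, v≡10 (mod 17); (11|17)=-1, (10|17)=-1; sign (−1)^0·-1^1·-1^0 = -1.
(a,b)_41: α=0, u≡10; β=1, v≡31 (mod 41); (10|41)=+1, (31|41)=+1; sign (−1)^0·+1^1·+1^0 = +1.
(a,b)_37: α=1, u≡1; β=1, v≡28 (mod 37); (1|37)=+1, (28|37)=+1; sign (−1)^0·+1^1·+1^1 = +1.
(a,b)_2: α=4, β=0; u≡1, v≡5 (mod 8); ε(u)ε(v)=0·0, αω(v)=4·1, βω(u)=0·0; sum ≡ 0  ⇒  +1.
(a,b)_3: α=0, u≡2; β=-6, v≡1 (mod 3); (2|3)=-1, (1|3)=+1; sign (−1)^0·-1^-6·+1^0 = +1.
(a,b)_5: α=1, u≡4; β=3, v≡3 (mod 5); (4|5)=+1, (3|5)=-1; sign (−1)^0·+1^3·-1^1 = -1.
(a,b)_∞: sgn(-4255)=−, sgn(6834085)=+, so +1.
(a,b)_23: α=1, u≡5; β=0, v≡9 (mod 23); (5|23)=-1, (9|23)=+1; sign (−1)^0·-1^0·+1^1 = +1.
(a,b)_11: α=-2, u≡10; β=0, v≡5 (mod 11); (10|11)=-1, (5|11)=+1; sign (−1)^0·-1^0·+1^-2 = +1.
(a,b)_53: α=0, u≡37; β=1, v≡24 (mod 53); (37|53)=+1, (24|53)=+1; sign (−1)^0·+1^1·+1^0 = +1.
(-4255, 6834085 / ℚ) ramifies at {5, 17}: a division algebra.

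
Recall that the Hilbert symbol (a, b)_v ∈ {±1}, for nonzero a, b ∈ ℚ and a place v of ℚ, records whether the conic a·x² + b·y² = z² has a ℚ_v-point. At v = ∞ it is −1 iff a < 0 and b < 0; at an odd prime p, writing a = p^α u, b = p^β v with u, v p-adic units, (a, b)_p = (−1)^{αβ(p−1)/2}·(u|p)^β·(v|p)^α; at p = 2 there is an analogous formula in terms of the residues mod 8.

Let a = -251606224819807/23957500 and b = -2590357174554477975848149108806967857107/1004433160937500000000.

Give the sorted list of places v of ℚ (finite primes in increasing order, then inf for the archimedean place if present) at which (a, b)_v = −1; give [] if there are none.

[2, 13, 43, inf]

Mod squares: a ≡ -177289, b ≡ -589589. Check v ∈ {∞, 2, 5, 7, 11, 13, 17, 19, 31, 37, 41, 43}.
v=43: a=43^1·(≡29), b=43^2·(≡12) mod 43; (29|43)=-1, (12|43)=-1; (−1)^{1·2·21}·(-1)^2·(-1)^1 = -1.
v=7: a=7^-1·(≡6), b=7^-3·(≡4) mod 7; (6|7)=-1, (4|7)=+1; (−1)^{-1·-3·3}·(-1)^-3·(+1)^-1 = +1.
v=2: v_2(a)=-2, v_2(b)=-8; units ≡ 7, 3 (mod 8); ε·ε+αω+βω = 1·1+-2·1+-8·0 ≡ 1  ⇒  (a,b)_2 = -1.
v=31: a=31^1·(≡9), b=31^3·(≡26) mod 31; (9|31)=+1, (26|31)=-1; (−1)^{1·3·15}·(+1)^3·(-1)^1 = +1.
v=41: a=41^2·(≡21), b=41^6·(≡9) mod 41; (21|41)=+1, (9|41)=+1; (−1)^{2·6·20}·(+1)^6·(+1)^2 = +1.
v=11: a=11^2·(≡9), b=11^5·(≡9) mod 11; (9|11)=+1, (9|11)=+1; (−1)^{2·5·5}·(+1)^5·(+1)^2 = +1.
v=37: a=37^-2·(≡6), b=37^-4·(≡2) mod 37; (6|37)=-1, (2|37)=-1; (−1)^{-2·-4·18}·(-1)^-4·(-1)^-2 = +1.
v=5: a=5^-4·(≡4), b=5^-14·(≡1) mod 5; (4|5)=+1, (1|5)=+1; (−1)^{-4·-14·2}·(+1)^-14·(+1)^-4 = +1.
v=19: a=19^1·(≡11), b=19^3·(≡13) mod 19; (11|19)=+1, (13|19)=-1; (−1)^{1·3·9}·(+1)^3·(-1)^1 = +1.
v=13: a=13^2·(≡8), b=13^5·(≡12) mod 13; (8|13)=-1, (12|13)=+1; (−1)^{2·5·6}·(-1)^5·(+1)^2 = -1.
v=17: a=17^2·(≡1), b=17^6·(≡6) mod 17; (1|17)=+1, (6|17)=-1; (−1)^{2·6·8}·(+1)^6·(-1)^2 = +1.
v=∞: -177289 < 0 and -589589 < 0  ⇒  (a,b)_∞ = -1.
Ram(-177289, -589589) = {2, 13, 43, ∞}; no ℚ_2-point on the conic.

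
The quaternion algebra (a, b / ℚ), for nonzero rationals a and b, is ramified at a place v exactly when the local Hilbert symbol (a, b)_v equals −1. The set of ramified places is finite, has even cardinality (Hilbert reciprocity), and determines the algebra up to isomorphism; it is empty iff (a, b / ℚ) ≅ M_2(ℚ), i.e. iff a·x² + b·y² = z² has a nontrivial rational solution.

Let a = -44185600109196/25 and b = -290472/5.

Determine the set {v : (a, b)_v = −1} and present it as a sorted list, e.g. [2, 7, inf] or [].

Mod squares: a ≡ -19, b ≡ -7410. Check v ∈ {∞, 2, 3, 5, 7, 13, 19}.
v=13: a=13^2·(≡8), b=13^1·(≡11) mod 13; (8|13)=-1, (11|13)=-1; (−1)^{2·1·6}·(-1)^1·(-1)^2 = -1.
v=5: a=5^-2·(≡4), b=5^-1·(≡3) mod 5; (4|5)=+1, (3|5)=-1; (−1)^{-2·-1·2}·(+1)^-1·(-1)^-2 = +1.
v=19: a=19^3·(≡13), b=19^1·(≡9) mod 19; (13|19)=-1, (9|19)=+1; (−1)^{3·1·9}·(-1)^1·(+1)^3 = +1.
v=∞: -19 < 0 and -7410 < 0  ⇒  (a,b)_∞ = -1.
v=3: a=3^4·(≡2), b=3^1·(≡2) mod 3; (2|3)=-1, (2|3)=-1; (−1)^{4·1·1}·(-1)^1·(-1)^4 = -1.
v=2: v_2(a)=2, v_2(b)=3; units ≡ 5, 7 (mod 8); ε·ε+αω+βω = 0·1+2·0+3·1 ≡ 1  ⇒  (a,b)_2 = -1.
v=7: a=7^6·(≡4), b=7^2·(≡3) mod 7; (4|7)=+1, (3|7)=-1; (−1)^{6·2·3}·(+1)^2·(-1)^6 = +1.
(-19, -7410 / ℚ) ramifies at {2, 3, 13, ∞}: a division algebra.

[2, 3, 13, inf]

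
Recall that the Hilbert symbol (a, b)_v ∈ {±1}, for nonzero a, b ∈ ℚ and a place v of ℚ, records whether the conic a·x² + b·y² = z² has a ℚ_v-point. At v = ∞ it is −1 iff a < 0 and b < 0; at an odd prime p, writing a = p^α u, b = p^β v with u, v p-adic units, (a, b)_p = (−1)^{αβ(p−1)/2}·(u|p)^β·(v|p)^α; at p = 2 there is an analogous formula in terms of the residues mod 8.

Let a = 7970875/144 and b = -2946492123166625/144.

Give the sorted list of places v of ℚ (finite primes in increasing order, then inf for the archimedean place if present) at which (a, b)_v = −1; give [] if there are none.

[2, 11, 17, 31]

Mod squares: a ≡ 2635, b ≡ -28985. Check v ∈ {∞, 2, 3, 5, 11, 17, 31}.
v=17: a=17^1·(≡4), b=17^3·(≡7) mod 17; (4|17)=+1, (7|17)=-1; (−1)^{1·3·8}·(+1)^3·(-1)^1 = -1.
v=31: a=31^1·(≡30), b=31^3·(≡11) mod 31; (30|31)=-1, (11|31)=-1; (−1)^{1·3·15}·(-1)^3·(-1)^1 = -1.
v=2: v_2(a)=-4, v_2(b)=-4; units ≡ 3, 7 (mod 8); ε·ε+αω+βω = 1·1+-4·0+-4·1 ≡ 1  ⇒  (a,b)_2 = -1.
v=∞: 2635 > 0 and -28985 < 0  ⇒  (a,b)_∞ = +1.
v=5: a=5^3·(≡3), b=5^3·(≡3) mod 5; (3|5)=-1, (3|5)=-1; (−1)^{3·3·2}·(-1)^3·(-1)^3 = +1.
v=3: a=3^-2·(≡1), b=3^-2·(≡1) mod 3; (1|3)=+1, (1|3)=+1; (−1)^{-2·-2·1}·(+1)^-2·(+1)^-2 = +1.
v=11: a=11^2·(≡7), b=11^5·(≡4) mod 11; (7|11)=-1, (4|11)=+1; (−1)^{2·5·5}·(-1)^5·(+1)^2 = -1.
(2635, -28985 / ℚ) ramifies at {2, 11, 17, 31}: a division algebra.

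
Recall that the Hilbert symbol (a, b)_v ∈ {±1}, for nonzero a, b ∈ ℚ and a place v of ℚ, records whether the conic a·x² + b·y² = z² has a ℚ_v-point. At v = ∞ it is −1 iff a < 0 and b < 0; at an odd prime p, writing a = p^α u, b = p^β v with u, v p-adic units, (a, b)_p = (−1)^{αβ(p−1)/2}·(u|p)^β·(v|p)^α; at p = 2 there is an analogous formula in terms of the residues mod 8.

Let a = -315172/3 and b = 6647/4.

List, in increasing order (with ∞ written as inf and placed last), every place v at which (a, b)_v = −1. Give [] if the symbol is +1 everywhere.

(a, b) ≡ (-236379, 23) mod (ℚ^×)²; places V = {2, 3, 11, 13, 17, 19, 23, 29, ∞}.
(a,b)_2: α=2, β=-2; u≡5, v≡7 (mod 8); ε(u)ε(v)=0·1, αω(v)=2·0, βω(u)=-2·1; sum ≡ 0  ⇒  +1.
(a,b)_23: α=0, u≡22; β=1, v≡9 (mod 23); (22|23)=-1, (9|23)=+1; sign (−1)^0·-1^1·+1^0 = -1.
(a,b)_11: α=1, u≡1; β=0, v≡9 (mod 11); (1|11)=+1, (9|11)=+1; sign (−1)^0·+1^0·+1^1 = +1.
(a,b)_∞: sgn(-236379)=−, sgn(23)=+, so +1.
(a,b)_17: α=0, u≡14; β=2, v≡10 (mod 17); (14|17)=-1, (10|17)=-1; sign (−1)^0·-1^2·-1^0 = +1.
(a,b)_29: α=1, u≡12; β=0, v≡16 (mod 29); (12|29)=-1, (16|29)=+1; sign (−1)^0·-1^0·+1^1 = +1.
(a,b)_3: α=-1, u≡2; β=0, v≡2 (mod 3); (2|3)=-1, (2|3)=-1; sign (−1)^0·-1^0·-1^-1 = -1.
(a,b)_19: α=1, u≡6; β=0, v≡4 (mod 19); (6|19)=+1, (4|19)=+1; sign (−1)^0·+1^0·+1^1 = +1.
(a,b)_13: α=1, u≡9; β=0, v≡1 (mod 13); (9|13)=+1, (1|13)=+1; sign (−1)^0·+1^0·+1^1 = +1.
|Ram(-236379, 23)| = 2, even; anisotropic at {3, 23}.

[3, 23]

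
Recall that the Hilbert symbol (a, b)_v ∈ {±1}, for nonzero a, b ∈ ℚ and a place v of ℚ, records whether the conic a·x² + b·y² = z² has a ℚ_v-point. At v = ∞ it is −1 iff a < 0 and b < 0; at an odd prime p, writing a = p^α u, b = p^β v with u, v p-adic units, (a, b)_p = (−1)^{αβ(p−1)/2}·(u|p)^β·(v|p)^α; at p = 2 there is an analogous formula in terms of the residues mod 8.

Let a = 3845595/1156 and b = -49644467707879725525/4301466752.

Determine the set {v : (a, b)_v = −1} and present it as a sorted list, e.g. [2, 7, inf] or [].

(a, b) ≡ (22755, -172938) mod (ℚ^×)²; places V = {2, 3, 5, 11, 13, 17, 19, 31, 37, 41, ∞}.
(a,b)_11: α=0, u≡6; β=-2, v≡5 (mod 11); (6|11)=-1, (5|11)=+1; sign (−1)^0·-1^-2·+1^0 = +1.
(a,b)_37: α=1, u≡29; β=3, v≡3 (mod 37); (29|37)=-1, (3|37)=+1; sign (−1)^0·-1^3·+1^1 = -1.
(a,b)_41: α=1, u≡24; β=3, v≡39 (mod 41); (24|41)=-1, (39|41)=+1; sign (−1)^0·-1^3·+1^1 = -1.
(a,b)_19: α=0, u≡8; β=1, v≡10 (mod 19); (8|19)=-1, (10|19)=-1; sign (−1)^0·-1^1·-1^0 = -1.
(a,b)_31: α=0, u≡5; β=-2, v≡13 (mod 31); (5|31)=+1, (13|31)=-1; sign (−1)^0·+1^-2·-1^0 = +1.
(a,b)_∞: sgn(22755)=+, sgn(-172938)=−, so +1.
(a,b)_13: α=2, u≡8; β=2, v≡12 (mod 13); (8|13)=-1, (12|13)=+1; sign (−1)^0·-1^2·+1^2 = +1.
(a,b)_3: α=1, u≡1; β=11, v≡2 (mod 3); (1|3)=+1, (2|3)=-1; sign (−1)^1·+1^11·-1^1 = +1.
(a,b)_5: α=1, u≡4; β=2, v≡2 (mod 5); (4|5)=+1, (2|5)=-1; sign (−1)^0·+1^2·-1^1 = -1.
(a,b)_2: α=-2, β=-7; u≡3, v≡3 (mod 8); ε(u)ε(v)=1·1, αω(v)=-2·1, βω(u)=-7·1; sum ≡ 0  ⇒  +1.
(a,b)_17: α=-2, u≡2; β=-2, v≡5 (mod 17); (2|17)=+1, (5|17)=-1; sign (−1)^0·+1^-2·-1^-2 = +1.
|Ram(22755, -172938)| = 4, even; anisotropic at {5, 19, 37, 41}.

[5, 19, 37, 41]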